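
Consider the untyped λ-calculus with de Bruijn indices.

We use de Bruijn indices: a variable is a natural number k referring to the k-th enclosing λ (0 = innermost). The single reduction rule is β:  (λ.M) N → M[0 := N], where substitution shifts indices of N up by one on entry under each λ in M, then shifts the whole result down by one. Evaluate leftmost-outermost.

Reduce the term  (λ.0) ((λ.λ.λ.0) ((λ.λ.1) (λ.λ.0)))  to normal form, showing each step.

Answer: normal form = λ.λ.0  (in 2 steps)

Reduction:
  start: (λ.0) ((λ.λ.λ.0) ((λ.λ.1) (λ.λ.0)))
  →1  (λ.λ.λ.0) ((λ.λ.1) (λ.λ.0))
  →2  λ.λ.0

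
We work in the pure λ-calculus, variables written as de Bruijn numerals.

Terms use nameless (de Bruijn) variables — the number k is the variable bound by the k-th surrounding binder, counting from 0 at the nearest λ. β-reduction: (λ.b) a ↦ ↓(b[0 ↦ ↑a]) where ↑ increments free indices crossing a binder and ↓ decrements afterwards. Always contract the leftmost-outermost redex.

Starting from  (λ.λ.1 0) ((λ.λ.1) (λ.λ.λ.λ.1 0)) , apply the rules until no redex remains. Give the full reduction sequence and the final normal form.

  start: (λ.λ.1 0) ((λ.λ.1) (λ.λ.λ.λ.1 0))
  →1  λ.(λ.λ.1) (λ.λ.λ.λ.1 0) 0
  →2  λ.(λ.λ.λ.λ.λ.1 0) 0
  →3  λ.λ.λ.λ.λ.1 0

Answer: normal form = λ.λ.λ.λ.λ.1 0  (in 3 steps)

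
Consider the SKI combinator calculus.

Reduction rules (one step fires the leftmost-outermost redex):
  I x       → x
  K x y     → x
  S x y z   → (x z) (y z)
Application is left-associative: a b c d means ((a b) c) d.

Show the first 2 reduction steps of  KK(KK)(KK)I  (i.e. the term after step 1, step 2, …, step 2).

Answer: after 2 steps: KK

Reduction:
  start: KK(KK)(KK)I
  [1] K(KK)I
  [2] KK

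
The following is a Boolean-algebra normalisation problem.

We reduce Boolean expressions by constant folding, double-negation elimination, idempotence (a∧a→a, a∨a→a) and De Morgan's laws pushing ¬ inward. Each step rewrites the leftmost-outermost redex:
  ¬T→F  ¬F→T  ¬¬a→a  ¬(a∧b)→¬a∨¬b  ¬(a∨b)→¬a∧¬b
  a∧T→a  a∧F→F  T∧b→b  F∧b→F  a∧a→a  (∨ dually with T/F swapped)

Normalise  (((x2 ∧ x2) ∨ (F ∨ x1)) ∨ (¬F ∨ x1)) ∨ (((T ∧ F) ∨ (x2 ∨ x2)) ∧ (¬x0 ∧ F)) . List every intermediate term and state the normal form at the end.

  start: (((x2 ∧ x2) ∨ (F ∨ x1)) ∨ (¬F ∨ x1)) ∨ (((T ∧ F) ∨ (x2 ∨ x2)) ∧ (¬x0 ∧ F))
  [1] ((x2 ∨ (F ∨ x1)) ∨ (¬F ∨ x1)) ∨ (((T ∧ F) ∨ (x2 ∨ x2)) ∧ (¬x0 ∧ F))
  [2] ((x2 ∨ x1) ∨ (¬F ∨ x1)) ∨ (((T ∧ F) ∨ (x2 ∨ x2)) ∧ (¬x0 ∧ F))
  [3] ((x2 ∨ x1) ∨ (T ∨ x1)) ∨ (((T ∧ F) ∨ (x2 ∨ x2)) ∧ (¬x0 ∧ F))
  [4] ((x2 ∨ x1) ∨ T) ∨ (((T ∧ F) ∨ (x2 ∨ x2)) ∧ (¬x0 ∧ F))
  [5] T ∨ (((T ∧ F) ∨ (x2 ∨ x2)) ∧ (¬x0 ∧ F))
  [6] T

Answer: normal form = T  (in 6 steps)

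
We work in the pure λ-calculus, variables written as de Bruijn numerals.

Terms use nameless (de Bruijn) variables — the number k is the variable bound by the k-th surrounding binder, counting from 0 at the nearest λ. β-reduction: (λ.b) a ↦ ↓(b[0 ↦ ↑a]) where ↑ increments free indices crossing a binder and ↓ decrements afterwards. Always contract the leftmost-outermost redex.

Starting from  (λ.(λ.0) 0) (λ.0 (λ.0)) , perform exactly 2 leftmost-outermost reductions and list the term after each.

Answer: after 2 steps: λ.0 (λ.0)

Working:
  start: (λ.(λ.0) 0) (λ.0 (λ.0))
  [1] (λ.0) (λ.0 (λ.0))
  [2] λ.0 (λ.0)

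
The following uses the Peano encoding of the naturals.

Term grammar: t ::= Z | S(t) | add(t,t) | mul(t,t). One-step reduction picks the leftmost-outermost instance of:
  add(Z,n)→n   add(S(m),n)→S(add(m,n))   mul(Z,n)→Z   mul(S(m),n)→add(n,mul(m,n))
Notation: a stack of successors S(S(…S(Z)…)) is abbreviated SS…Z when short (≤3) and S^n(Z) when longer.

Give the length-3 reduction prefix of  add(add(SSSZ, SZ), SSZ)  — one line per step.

  start: add(add(SSSZ, SZ), SSZ)
  step 1: add(S(add(SSZ, SZ)), SSZ)
  step 2: S(add(add(SSZ, SZ), SSZ))
  step 3: S(add(S(add(SZ, SZ)), SSZ))

Answer: after 3 steps: S(add(S(add(SZ, SZ)), SSZ))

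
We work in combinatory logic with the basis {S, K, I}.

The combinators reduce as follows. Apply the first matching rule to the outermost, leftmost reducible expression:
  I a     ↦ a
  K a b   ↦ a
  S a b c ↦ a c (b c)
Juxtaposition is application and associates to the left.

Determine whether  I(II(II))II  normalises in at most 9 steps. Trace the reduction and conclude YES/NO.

Answer: YES — reaches normal form I in 6 ≤ 9 steps

Derivation:
  start: I(II(II))II
  step 1: II(II)II
  step 2: I(II)II
  step 3: IIII
  step 4: III
  step 5: II
  step 6: I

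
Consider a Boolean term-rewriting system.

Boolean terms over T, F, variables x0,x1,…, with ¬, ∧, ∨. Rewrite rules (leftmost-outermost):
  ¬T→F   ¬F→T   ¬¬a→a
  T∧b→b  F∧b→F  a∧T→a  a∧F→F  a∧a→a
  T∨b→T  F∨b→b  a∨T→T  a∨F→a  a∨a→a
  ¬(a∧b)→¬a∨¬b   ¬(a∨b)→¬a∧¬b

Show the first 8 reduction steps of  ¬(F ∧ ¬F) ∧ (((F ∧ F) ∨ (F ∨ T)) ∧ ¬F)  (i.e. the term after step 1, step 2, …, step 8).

Answer: after 8 steps: ¬F

Working:
  start: ¬(F ∧ ¬F) ∧ (((F ∧ F) ∨ (F ∨ T)) ∧ ¬F)
  →1  (¬F ∨ ¬¬F) ∧ (((F ∧ F) ∨ (F ∨ T)) ∧ ¬F)
  →2  (T ∨ ¬¬F) ∧ (((F ∧ F) ∨ (F ∨ T)) ∧ ¬F)
  →3  T ∧ (((F ∧ F) ∨ (F ∨ T)) ∧ ¬F)
  →4  ((F ∧ F) ∨ (F ∨ T)) ∧ ¬F
  →5  (F ∨ (F ∨ T)) ∧ ¬F
  →6  (F ∨ T) ∧ ¬F
  →7  T ∧ ¬F
  →8  ¬F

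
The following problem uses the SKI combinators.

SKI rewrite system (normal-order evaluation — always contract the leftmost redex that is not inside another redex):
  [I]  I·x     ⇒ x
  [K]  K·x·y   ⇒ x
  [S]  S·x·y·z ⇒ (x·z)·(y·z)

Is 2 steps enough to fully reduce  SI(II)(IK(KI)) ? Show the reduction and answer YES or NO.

Answer: NO — after 2 steps the term is IK(KI)(II(IK(KI))), not yet normal

Derivation:
  start: SI(II)(IK(KI))
  [1] I(IK(KI))(II(IK(KI)))
  [2] IK(KI)(II(IK(KI)))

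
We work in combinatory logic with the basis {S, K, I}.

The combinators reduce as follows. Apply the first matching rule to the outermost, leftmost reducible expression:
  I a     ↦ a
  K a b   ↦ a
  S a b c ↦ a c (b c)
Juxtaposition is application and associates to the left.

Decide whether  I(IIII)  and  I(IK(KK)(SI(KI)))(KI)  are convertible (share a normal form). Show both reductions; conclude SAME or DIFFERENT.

Answer: DIFFERENT — A ⇓ I, B ⇓ K

Derivation:
Term A:
  start: I(IIII)
  step 1: IIII
  step 2: III
  step 3: II
  step 4: I

Term B:
  start: I(IK(KK)(SI(KI)))(KI)
  step 1: IK(KK)(SI(KI))(KI)
  step 2: K(KK)(SI(KI))(KI)
  step 3: KK(KI)
  step 4: K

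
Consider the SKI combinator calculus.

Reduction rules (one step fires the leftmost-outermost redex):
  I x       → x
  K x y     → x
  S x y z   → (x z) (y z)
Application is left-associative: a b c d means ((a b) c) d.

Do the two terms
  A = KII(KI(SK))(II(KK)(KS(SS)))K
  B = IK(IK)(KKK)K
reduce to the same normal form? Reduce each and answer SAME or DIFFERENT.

Answer: SAME — A ⇓ KK, B ⇓ KK

Working:
Term A:
  start: KII(KI(SK))(II(KK)(KS(SS)))K
  [1] I(KI(SK))(II(KK)(KS(SS)))K
  [2] KI(SK)(II(KK)(KS(SS)))K
  [3] I(II(KK)(KS(SS)))K
  [4] II(KK)(KS(SS))K
  [5] I(KK)(KS(SS))K
  [6] KK(KS(SS))K
  [7] KK

Term B:
  start: IK(IK)(KKK)K
  [1] K(IK)(KKK)K
  [2] IKK
  [3] KK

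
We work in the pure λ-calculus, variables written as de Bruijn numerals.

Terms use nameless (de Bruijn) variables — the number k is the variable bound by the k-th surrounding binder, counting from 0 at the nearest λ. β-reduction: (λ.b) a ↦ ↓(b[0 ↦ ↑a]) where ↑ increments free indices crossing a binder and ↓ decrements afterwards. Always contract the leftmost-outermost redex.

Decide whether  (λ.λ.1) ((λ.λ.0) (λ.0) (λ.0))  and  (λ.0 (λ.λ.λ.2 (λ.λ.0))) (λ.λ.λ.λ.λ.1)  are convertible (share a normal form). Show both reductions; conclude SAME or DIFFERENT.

Answer: DIFFERENT — A ⇓ λ.λ.0, B ⇓ λ.λ.λ.λ.1

Working:
Term A:
  start: (λ.λ.1) ((λ.λ.0) (λ.0) (λ.0))
  step 1: λ.(λ.λ.0) (λ.0) (λ.0)
  step 2: λ.(λ.0) (λ.0)
  step 3: λ.λ.0

Term B:
  start: (λ.0 (λ.λ.λ.2 (λ.λ.0))) (λ.λ.λ.λ.λ.1)
  step 1: (λ.λ.λ.λ.λ.1) (λ.λ.λ.2 (λ.λ.0))
  step 2: λ.λ.λ.λ.1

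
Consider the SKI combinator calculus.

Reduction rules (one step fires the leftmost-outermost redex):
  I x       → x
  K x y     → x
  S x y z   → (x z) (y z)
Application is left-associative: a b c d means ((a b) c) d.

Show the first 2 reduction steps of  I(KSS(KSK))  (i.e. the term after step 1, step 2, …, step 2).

  start: I(KSS(KSK))
  step 1: KSS(KSK)
  step 2: S(KSK)

Answer: after 2 steps: S(KSK)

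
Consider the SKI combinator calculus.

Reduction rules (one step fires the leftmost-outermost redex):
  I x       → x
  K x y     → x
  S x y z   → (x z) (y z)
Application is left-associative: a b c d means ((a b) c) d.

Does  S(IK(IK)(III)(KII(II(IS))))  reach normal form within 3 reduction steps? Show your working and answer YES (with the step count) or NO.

Answer: NO — after 3 steps the term is S(K(KII(II(IS)))), not yet normal

Derivation:
  start: S(IK(IK)(III)(KII(II(IS))))
  step 1: S(K(IK)(III)(KII(II(IS))))
  step 2: S(IK(KII(II(IS))))
  step 3: S(K(KII(II(IS))))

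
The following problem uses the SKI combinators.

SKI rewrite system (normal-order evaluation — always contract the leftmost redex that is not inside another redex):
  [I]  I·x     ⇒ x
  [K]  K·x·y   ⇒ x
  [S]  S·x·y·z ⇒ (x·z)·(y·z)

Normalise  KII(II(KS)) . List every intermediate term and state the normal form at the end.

  start: KII(II(KS))
  →1  I(II(KS))
  →2  II(KS)
  →3  I(KS)
  →4  KS

Answer: normal form = KS  (in 4 steps)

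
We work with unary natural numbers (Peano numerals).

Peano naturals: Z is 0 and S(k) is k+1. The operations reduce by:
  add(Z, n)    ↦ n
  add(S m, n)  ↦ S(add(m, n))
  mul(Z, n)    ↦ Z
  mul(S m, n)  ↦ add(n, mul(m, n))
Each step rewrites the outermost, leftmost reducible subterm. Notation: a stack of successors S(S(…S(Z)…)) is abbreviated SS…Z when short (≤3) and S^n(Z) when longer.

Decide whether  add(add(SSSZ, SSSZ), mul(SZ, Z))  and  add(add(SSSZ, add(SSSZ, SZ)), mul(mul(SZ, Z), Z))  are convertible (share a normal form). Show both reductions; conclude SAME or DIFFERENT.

Term A:
  start: add(add(SSSZ, SSSZ), mul(SZ, Z))
  →1  add(S(add(SSZ, SSSZ)), mul(SZ, Z))
  →2  S(add(add(SSZ, SSSZ), mul(SZ, Z)))
  →3  S(add(S(add(SZ, SSSZ)), mul(SZ, Z)))
  →4  S(S(add(add(SZ, SSSZ), mul(SZ, Z))))
  →5  S(S(add(S(add(Z, SSSZ)), mul(SZ, Z))))
  →6  S(S(S(add(add(Z, SSSZ), mul(SZ, Z)))))
  →7  S(S(S(add(SSSZ, mul(SZ, Z)))))
  →8  S(S(S(S(add(SSZ, mul(SZ, Z))))))
  →9  S(S(S(S(S(add(SZ, mul(SZ, Z)))))))
  →10  S(S(S(S(S(S(add(Z, mul(SZ, Z))))))))
  →11  S(S(S(S(S(S(mul(SZ, Z)))))))
  →12  S(S(S(S(S(S(add(Z, mul(Z, Z))))))))
  →13  S(S(S(S(S(S(mul(Z, Z)))))))
  →14  S^6(Z)

Term B:
  start: add(add(SSSZ, add(SSSZ, SZ)), mul(mul(SZ, Z), Z))
  →1  add(S(add(SSZ, add(SSSZ, SZ))), mul(mul(SZ, Z), Z))
  →2  S(add(add(SSZ, add(SSSZ, SZ)), mul(mul(SZ, Z), Z)))
  →3  S(add(S(add(SZ, add(SSSZ, SZ))), mul(mul(SZ, Z), Z)))
  →4  S(S(add(add(SZ, add(SSSZ, SZ)), mul(mul(SZ, Z), Z))))
  →5  S(S(add(S(add(Z, add(SSSZ, SZ))), mul(mul(SZ, Z), Z))))
  →6  S(S(S(add(add(Z, add(SSSZ, SZ)), mul(mul(SZ, Z), Z)))))
  →7  S(S(S(add(add(SSSZ, SZ), mul(mul(SZ, Z), Z)))))
  →8  S(S(S(add(S(add(SSZ, SZ)), mul(mul(SZ, Z), Z)))))
  →9  S(S(S(S(add(add(SSZ, SZ), mul(mul(SZ, Z), Z))))))
  →10  S(S(S(S(add(S(add(SZ, SZ)), mul(mul(SZ, Z), Z))))))
  →11  S(S(S(S(S(add(add(SZ, SZ), mul(mul(SZ, Z), Z)))))))
  →12  S(S(S(S(S(add(S(add(Z, SZ)), mul(mul(SZ, Z), Z)))))))
  →13  S(S(S(S(S(S(add(add(Z, SZ), mul(mul(SZ, Z), Z))))))))
  →14  S(S(S(S(S(S(add(SZ, mul(mul(SZ, Z), Z))))))))
  →15  S(S(S(S(S(S(S(add(Z, mul(mul(SZ, Z), Z)))))))))
  →16  S(S(S(S(S(S(S(mul(mul(SZ, Z), Z))))))))
  →17  S(S(S(S(S(S(S(mul(add(Z, mul(Z, Z)), Z))))))))
  →18  S(S(S(S(S(S(S(mul(mul(Z, Z), Z))))))))
  →19  S(S(S(S(S(S(S(mul(Z, Z))))))))
  →20  S^7(Z)

Answer: DIFFERENT — A ⇓ S^6(Z), B ⇓ S^7(Z)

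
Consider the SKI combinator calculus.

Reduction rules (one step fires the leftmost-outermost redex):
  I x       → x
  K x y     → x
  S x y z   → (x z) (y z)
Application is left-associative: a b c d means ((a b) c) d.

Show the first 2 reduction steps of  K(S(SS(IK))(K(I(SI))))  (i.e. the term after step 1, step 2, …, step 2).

Answer: after 2 steps: K(S(SSK)(K(SI)))

Working:
  start: K(S(SS(IK))(K(I(SI))))
  [1] K(S(SSK)(K(I(SI))))
  [2] K(S(SSK)(K(SI)))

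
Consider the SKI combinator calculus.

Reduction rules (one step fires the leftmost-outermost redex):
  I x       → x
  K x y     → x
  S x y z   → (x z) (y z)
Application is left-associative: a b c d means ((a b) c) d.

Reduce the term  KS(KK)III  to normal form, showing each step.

  start: KS(KK)III
  [1] SIII
  [2] II(II)
  [3] I(II)
  [4] II
  [5] I

Answer: normal form = I  (in 5 steps)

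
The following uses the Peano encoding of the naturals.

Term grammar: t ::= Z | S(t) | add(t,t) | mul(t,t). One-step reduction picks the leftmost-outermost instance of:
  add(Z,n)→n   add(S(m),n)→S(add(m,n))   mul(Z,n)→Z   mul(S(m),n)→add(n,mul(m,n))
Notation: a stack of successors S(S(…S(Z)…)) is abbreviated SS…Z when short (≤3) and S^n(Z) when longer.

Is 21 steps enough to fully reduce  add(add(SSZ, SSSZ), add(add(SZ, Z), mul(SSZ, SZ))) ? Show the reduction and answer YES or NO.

Answer: YES — reaches normal form S^8(Z) in 20 ≤ 21 steps

Derivation:
  start: add(add(SSZ, SSSZ), add(add(SZ, Z), mul(SSZ, SZ)))
  →1  add(S(add(SZ, SSSZ)), add(add(SZ, Z), mul(SSZ, SZ)))
  →2  S(add(add(SZ, SSSZ), add(add(SZ, Z), mul(SSZ, SZ))))
  →3  S(add(S(add(Z, SSSZ)), add(add(SZ, Z), mul(SSZ, SZ))))
  →4  S(S(add(add(Z, SSSZ), add(add(SZ, Z), mul(SSZ, SZ)))))
  →5  S(S(add(SSSZ, add(add(SZ, Z), mul(SSZ, SZ)))))
  →6  S(S(S(add(SSZ, add(add(SZ, Z), mul(SSZ, SZ))))))
  →7  S(S(S(S(add(SZ, add(add(SZ, Z), mul(SSZ, SZ)))))))
  →8  S(S(S(S(S(add(Z, add(add(SZ, Z), mul(SSZ, SZ))))))))
  →9  S(S(S(S(S(add(add(SZ, Z), mul(SSZ, SZ)))))))
  →10  S(S(S(S(S(add(S(add(Z, Z)), mul(SSZ, SZ)))))))
  →11  S(S(S(S(S(S(add(add(Z, Z), mul(SSZ, SZ))))))))
  →12  S(S(S(S(S(S(add(Z, mul(SSZ, SZ))))))))
  →13  S(S(S(S(S(S(mul(SSZ, SZ)))))))
  →14  S(S(S(S(S(S(add(SZ, mul(SZ, SZ))))))))
  →15  S(S(S(S(S(S(S(add(Z, mul(SZ, SZ)))))))))
  →16  S(S(S(S(S(S(S(mul(SZ, SZ))))))))
  →17  S(S(S(S(S(S(S(add(SZ, mul(Z, SZ)))))))))
  →18  S(S(S(S(S(S(S(S(add(Z, mul(Z, SZ))))))))))
  →19  S(S(S(S(S(S(S(S(mul(Z, SZ)))))))))
  →20  S^8(Z)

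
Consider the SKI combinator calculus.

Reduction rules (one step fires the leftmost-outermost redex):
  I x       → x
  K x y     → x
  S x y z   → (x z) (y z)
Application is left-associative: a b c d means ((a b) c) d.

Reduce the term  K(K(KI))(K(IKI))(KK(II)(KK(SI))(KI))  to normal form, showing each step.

  start: K(K(KI))(K(IKI))(KK(II)(KK(SI))(KI))
  [1] K(KI)(KK(II)(KK(SI))(KI))
  [2] KI

Answer: normal form = KI  (in 2 steps)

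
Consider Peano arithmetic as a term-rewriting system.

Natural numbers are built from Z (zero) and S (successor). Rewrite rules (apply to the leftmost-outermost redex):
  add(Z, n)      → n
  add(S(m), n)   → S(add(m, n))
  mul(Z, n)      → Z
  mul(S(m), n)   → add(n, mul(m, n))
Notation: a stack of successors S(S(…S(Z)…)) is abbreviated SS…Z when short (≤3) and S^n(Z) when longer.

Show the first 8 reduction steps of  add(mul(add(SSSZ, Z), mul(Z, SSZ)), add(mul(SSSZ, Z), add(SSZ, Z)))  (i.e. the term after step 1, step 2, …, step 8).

Answer: after 8 steps: add(mul(add(SZ, Z), mul(Z, SSZ)), add(mul(SSSZ, Z), add(SSZ, Z)))

Derivation:
  start: add(mul(add(SSSZ, Z), mul(Z, SSZ)), add(mul(SSSZ, Z), add(SSZ, Z)))
  step 1: add(mul(S(add(SSZ, Z)), mul(Z, SSZ)), add(mul(SSSZ, Z), add(SSZ, Z)))
  step 2: add(add(mul(Z, SSZ), mul(add(SSZ, Z), mul(Z, SSZ))), add(mul(SSSZ, Z), add(SSZ, Z)))
  step 3: add(add(Z, mul(add(SSZ, Z), mul(Z, SSZ))), add(mul(SSSZ, Z), add(SSZ, Z)))
  step 4: add(mul(add(SSZ, Z), mul(Z, SSZ)), add(mul(SSSZ, Z), add(SSZ, Z)))
  step 5: add(mul(S(add(SZ, Z)), mul(Z, SSZ)), add(mul(SSSZ, Z), add(SSZ, Z)))
  step 6: add(add(mul(Z, SSZ), mul(add(SZ, Z), mul(Z, SSZ))), add(mul(SSSZ, Z), add(SSZ, Z)))
  step 7: add(add(Z, mul(add(SZ, Z), mul(Z, SSZ))), add(mul(SSSZ, Z), add(SSZ, Z)))
  step 8: add(mul(add(SZ, Z), mul(Z, SSZ)), add(mul(SSSZ, Z), add(SSZ, Z)))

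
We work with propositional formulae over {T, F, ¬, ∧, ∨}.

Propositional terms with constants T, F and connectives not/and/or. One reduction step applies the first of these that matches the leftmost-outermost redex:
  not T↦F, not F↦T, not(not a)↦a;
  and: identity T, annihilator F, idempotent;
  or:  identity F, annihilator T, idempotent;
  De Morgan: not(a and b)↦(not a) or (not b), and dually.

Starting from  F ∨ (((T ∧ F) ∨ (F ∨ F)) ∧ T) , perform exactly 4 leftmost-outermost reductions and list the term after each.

Answer: after 4 steps: F ∨ F

Reduction:
  start: F ∨ (((T ∧ F) ∨ (F ∨ F)) ∧ T)
  [1] ((T ∧ F) ∨ (F ∨ F)) ∧ T
  [2] (T ∧ F) ∨ (F ∨ F)
  [3] F ∨ (F ∨ F)
  [4] F ∨ F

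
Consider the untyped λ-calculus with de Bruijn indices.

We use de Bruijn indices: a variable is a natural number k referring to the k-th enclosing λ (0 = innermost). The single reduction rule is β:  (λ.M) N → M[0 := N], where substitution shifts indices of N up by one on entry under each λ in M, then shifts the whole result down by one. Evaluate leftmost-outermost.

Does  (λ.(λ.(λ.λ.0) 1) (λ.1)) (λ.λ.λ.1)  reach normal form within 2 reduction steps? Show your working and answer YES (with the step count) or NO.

Answer: NO — after 2 steps the term is (λ.λ.0) (λ.λ.λ.1), not yet normal

Working:
  start: (λ.(λ.(λ.λ.0) 1) (λ.1)) (λ.λ.λ.1)
  →1  (λ.(λ.λ.0) (λ.λ.λ.1)) (λ.λ.λ.λ.1)
  →2  (λ.λ.0) (λ.λ.λ.1)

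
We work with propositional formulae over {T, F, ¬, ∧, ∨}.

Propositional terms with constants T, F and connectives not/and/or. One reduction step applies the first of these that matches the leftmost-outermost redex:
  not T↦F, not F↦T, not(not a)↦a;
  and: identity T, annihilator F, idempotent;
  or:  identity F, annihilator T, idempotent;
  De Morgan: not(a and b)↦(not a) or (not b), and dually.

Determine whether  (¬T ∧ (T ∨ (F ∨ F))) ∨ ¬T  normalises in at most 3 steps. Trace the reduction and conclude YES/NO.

  start: (¬T ∧ (T ∨ (F ∨ F))) ∨ ¬T
  [1] (F ∧ (T ∨ (F ∨ F))) ∨ ¬T
  [2] F ∨ ¬T
  [3] ¬T

Answer: NO — after 3 steps the term is ¬T, not yet normal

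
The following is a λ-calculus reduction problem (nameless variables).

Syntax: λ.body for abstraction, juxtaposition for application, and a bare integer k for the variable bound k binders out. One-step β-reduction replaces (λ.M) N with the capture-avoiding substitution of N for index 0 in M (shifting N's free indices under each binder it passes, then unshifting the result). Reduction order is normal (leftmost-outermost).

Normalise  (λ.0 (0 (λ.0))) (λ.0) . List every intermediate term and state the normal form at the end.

  start: (λ.0 (0 (λ.0))) (λ.0)
  [1] (λ.0) ((λ.0) (λ.0))
  [2] (λ.0) (λ.0)
  [3] λ.0

Answer: normal form = λ.0  (in 3 steps)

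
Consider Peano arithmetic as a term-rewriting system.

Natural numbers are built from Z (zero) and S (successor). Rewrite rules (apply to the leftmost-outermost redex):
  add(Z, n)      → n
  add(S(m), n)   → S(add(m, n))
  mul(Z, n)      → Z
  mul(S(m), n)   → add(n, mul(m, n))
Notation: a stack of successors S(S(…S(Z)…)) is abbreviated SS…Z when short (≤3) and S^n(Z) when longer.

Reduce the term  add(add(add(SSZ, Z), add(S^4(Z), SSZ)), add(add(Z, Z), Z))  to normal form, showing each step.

Answer: normal form = S^8(Z)  (in 22 steps)

Reduction:
  start: add(add(add(SSZ, Z), add(S^4(Z), SSZ)), add(add(Z, Z), Z))
  step 1: add(add(S(add(SZ, Z)), add(S^4(Z), SSZ)), add(add(Z, Z), Z))
  step 2: add(S(add(add(SZ, Z), add(S^4(Z), SSZ))), add(add(Z, Z), Z))
  step 3: S(add(add(add(SZ, Z), add(S^4(Z), SSZ)), add(add(Z, Z), Z)))
  step 4: S(add(add(S(add(Z, Z)), add(S^4(Z), SSZ)), add(add(Z, Z), Z)))
  step 5: S(add(S(add(add(Z, Z), add(S^4(Z), SSZ))), add(add(Z, Z), Z)))
  step 6: S(S(add(add(add(Z, Z), add(S^4(Z), SSZ)), add(add(Z, Z), Z))))
  step 7: S(S(add(add(Z, add(S^4(Z), SSZ)), add(add(Z, Z), Z))))
  step 8: S(S(add(add(S^4(Z), SSZ), add(add(Z, Z), Z))))
  step 9: S(S(add(S(add(SSSZ, SSZ)), add(add(Z, Z), Z))))
  step 10: S(S(S(add(add(SSSZ, SSZ), add(add(Z, Z), Z)))))
  step 11: S(S(S(add(S(add(SSZ, SSZ)), add(add(Z, Z), Z)))))
  step 12: S(S(S(S(add(add(SSZ, SSZ), add(add(Z, Z), Z))))))
  step 13: S(S(S(S(add(S(add(SZ, SSZ)), add(add(Z, Z), Z))))))
  step 14: S(S(S(S(S(add(add(SZ, SSZ), add(add(Z, Z), Z)))))))
  step 15: S(S(S(S(S(add(S(add(Z, SSZ)), add(add(Z, Z), Z)))))))
  step 16: S(S(S(S(S(S(add(add(Z, SSZ), add(add(Z, Z), Z))))))))
  step 17: S(S(S(S(S(S(add(SSZ, add(add(Z, Z), Z))))))))
  step 18: S(S(S(S(S(S(S(add(SZ, add(add(Z, Z), Z)))))))))
  step 19: S(S(S(S(S(S(S(S(add(Z, add(add(Z, Z), Z))))))))))
  step 20: S(S(S(S(S(S(S(S(add(add(Z, Z), Z)))))))))
  step 21: S(S(S(S(S(S(S(S(add(Z, Z)))))))))
  step 22: S^8(Z)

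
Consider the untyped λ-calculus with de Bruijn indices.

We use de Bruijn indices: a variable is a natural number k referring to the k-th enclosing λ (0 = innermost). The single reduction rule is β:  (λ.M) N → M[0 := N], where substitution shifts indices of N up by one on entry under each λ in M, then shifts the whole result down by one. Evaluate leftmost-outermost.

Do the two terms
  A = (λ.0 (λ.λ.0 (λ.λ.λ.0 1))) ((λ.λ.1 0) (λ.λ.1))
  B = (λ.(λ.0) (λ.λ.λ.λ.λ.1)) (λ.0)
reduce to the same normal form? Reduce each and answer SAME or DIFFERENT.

Term A:
  start: (λ.0 (λ.λ.0 (λ.λ.λ.0 1))) ((λ.λ.1 0) (λ.λ.1))
  →1  (λ.λ.1 0) (λ.λ.1) (λ.λ.0 (λ.λ.λ.0 1))
  →2  (λ.(λ.λ.1) 0) (λ.λ.0 (λ.λ.λ.0 1))
  →3  (λ.λ.1) (λ.λ.0 (λ.λ.λ.0 1))
  →4  λ.λ.λ.0 (λ.λ.λ.0 1)

Term B:
  start: (λ.(λ.0) (λ.λ.λ.λ.λ.1)) (λ.0)
  →1  (λ.0) (λ.λ.λ.λ.λ.1)
  →2  λ.λ.λ.λ.λ.1

Answer: DIFFERENT — A ⇓ λ.λ.λ.0 (λ.λ.λ.0 1), B ⇓ λ.λ.λ.λ.λ.1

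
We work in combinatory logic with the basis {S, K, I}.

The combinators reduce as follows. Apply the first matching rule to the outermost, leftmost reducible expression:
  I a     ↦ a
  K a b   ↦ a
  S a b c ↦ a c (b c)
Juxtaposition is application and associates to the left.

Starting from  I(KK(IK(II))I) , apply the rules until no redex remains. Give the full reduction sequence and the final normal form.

Answer: normal form = KI  (in 2 steps)

Working:
  start: I(KK(IK(II))I)
  [1] KK(IK(II))I
  [2] KI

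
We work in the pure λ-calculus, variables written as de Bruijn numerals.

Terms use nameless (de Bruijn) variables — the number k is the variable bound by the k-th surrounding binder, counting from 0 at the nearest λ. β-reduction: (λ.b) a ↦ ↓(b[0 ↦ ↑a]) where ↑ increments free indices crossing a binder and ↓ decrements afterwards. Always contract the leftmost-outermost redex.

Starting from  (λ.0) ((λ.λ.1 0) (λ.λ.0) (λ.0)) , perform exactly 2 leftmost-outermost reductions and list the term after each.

  start: (λ.0) ((λ.λ.1 0) (λ.λ.0) (λ.0))
  [1] (λ.λ.1 0) (λ.λ.0) (λ.0)
  [2] (λ.(λ.λ.0) 0) (λ.0)

Answer: after 2 steps: (λ.(λ.λ.0) 0) (λ.0)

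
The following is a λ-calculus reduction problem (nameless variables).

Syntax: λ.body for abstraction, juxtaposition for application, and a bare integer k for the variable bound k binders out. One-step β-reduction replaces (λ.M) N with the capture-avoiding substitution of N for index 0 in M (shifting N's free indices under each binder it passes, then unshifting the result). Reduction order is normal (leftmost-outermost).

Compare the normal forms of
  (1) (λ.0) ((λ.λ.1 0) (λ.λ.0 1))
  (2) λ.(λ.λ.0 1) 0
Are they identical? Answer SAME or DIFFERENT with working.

Answer: SAME — A ⇓ λ.λ.0 1, B ⇓ λ.λ.0 1

Derivation:
Term A:
  start: (λ.0) ((λ.λ.1 0) (λ.λ.0 1))
  →1  (λ.λ.1 0) (λ.λ.0 1)
  →2  λ.(λ.λ.0 1) 0
  →3  λ.λ.0 1

Term B:
  start: λ.(λ.λ.0 1) 0
  →1  λ.λ.0 1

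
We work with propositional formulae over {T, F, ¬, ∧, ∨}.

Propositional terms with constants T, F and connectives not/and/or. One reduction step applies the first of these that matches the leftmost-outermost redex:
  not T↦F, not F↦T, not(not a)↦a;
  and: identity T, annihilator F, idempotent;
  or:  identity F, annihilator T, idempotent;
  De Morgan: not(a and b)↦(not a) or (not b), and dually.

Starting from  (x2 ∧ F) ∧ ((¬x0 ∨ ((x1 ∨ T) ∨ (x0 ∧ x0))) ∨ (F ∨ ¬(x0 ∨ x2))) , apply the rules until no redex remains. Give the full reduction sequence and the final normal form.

Answer: normal form = F  (in 2 steps)

Derivation:
  start: (x2 ∧ F) ∧ ((¬x0 ∨ ((x1 ∨ T) ∨ (x0 ∧ x0))) ∨ (F ∨ ¬(x0 ∨ x2)))
  step 1: F ∧ ((¬x0 ∨ ((x1 ∨ T) ∨ (x0 ∧ x0))) ∨ (F ∨ ¬(x0 ∨ x2)))
  step 2: F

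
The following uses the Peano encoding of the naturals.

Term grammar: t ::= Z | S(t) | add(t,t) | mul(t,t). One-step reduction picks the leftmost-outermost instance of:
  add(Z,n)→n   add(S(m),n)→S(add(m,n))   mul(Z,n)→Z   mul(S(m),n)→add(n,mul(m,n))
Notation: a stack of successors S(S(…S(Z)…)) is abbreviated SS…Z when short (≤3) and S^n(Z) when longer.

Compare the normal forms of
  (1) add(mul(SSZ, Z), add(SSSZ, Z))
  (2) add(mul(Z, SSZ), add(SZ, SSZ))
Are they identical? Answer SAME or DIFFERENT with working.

Term A:
  start: add(mul(SSZ, Z), add(SSSZ, Z))
  →1  add(add(Z, mul(SZ, Z)), add(SSSZ, Z))
  →2  add(mul(SZ, Z), add(SSSZ, Z))
  →3  add(add(Z, mul(Z, Z)), add(SSSZ, Z))
  →4  add(mul(Z, Z), add(SSSZ, Z))
  →5  add(Z, add(SSSZ, Z))
  →6  add(SSSZ, Z)
  →7  S(add(SSZ, Z))
  →8  S(S(add(SZ, Z)))
  →9  S(S(S(add(Z, Z))))
  →10  SSSZ

Term B:
  start: add(mul(Z, SSZ), add(SZ, SSZ))
  →1  add(Z, add(SZ, SSZ))
  →2  add(SZ, SSZ)
  →3  S(add(Z, SSZ))
  →4  SSSZ

Answer: SAME — A ⇓ SSSZ, B ⇓ SSSZ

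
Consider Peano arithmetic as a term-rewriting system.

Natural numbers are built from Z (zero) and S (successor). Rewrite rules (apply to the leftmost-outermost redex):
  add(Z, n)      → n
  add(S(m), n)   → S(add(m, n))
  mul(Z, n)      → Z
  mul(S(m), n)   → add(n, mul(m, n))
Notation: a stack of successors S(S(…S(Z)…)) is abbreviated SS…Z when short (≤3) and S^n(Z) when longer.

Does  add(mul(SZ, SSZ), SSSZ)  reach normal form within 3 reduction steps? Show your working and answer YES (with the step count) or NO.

  start: add(mul(SZ, SSZ), SSSZ)
  [1] add(add(SSZ, mul(Z, SSZ)), SSSZ)
  [2] add(S(add(SZ, mul(Z, SSZ))), SSSZ)
  [3] S(add(add(SZ, mul(Z, SSZ)), SSSZ))

Answer: NO — after 3 steps the term is S(add(add(SZ, mul(Z, SSZ)), SSSZ)), not yet normal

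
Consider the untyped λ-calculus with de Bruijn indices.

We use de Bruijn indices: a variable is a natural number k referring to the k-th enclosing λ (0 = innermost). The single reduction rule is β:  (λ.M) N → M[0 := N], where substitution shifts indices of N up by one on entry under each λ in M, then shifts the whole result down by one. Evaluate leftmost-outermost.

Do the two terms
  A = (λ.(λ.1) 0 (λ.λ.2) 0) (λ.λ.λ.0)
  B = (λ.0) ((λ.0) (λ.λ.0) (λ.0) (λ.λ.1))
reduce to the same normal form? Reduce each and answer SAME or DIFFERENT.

Answer: DIFFERENT — A ⇓ λ.0, B ⇓ λ.λ.1

Derivation:
Term A:
  start: (λ.(λ.1) 0 (λ.λ.2) 0) (λ.λ.λ.0)
  [1] (λ.λ.λ.λ.0) (λ.λ.λ.0) (λ.λ.λ.λ.λ.0) (λ.λ.λ.0)
  [2] (λ.λ.λ.0) (λ.λ.λ.λ.λ.0) (λ.λ.λ.0)
  [3] (λ.λ.0) (λ.λ.λ.0)
  [4] λ.0

Term B:
  start: (λ.0) ((λ.0) (λ.λ.0) (λ.0) (λ.λ.1))
  [1] (λ.0) (λ.λ.0) (λ.0) (λ.λ.1)
  [2] (λ.λ.0) (λ.0) (λ.λ.1)
  [3] (λ.0) (λ.λ.1)
  [4] λ.λ.1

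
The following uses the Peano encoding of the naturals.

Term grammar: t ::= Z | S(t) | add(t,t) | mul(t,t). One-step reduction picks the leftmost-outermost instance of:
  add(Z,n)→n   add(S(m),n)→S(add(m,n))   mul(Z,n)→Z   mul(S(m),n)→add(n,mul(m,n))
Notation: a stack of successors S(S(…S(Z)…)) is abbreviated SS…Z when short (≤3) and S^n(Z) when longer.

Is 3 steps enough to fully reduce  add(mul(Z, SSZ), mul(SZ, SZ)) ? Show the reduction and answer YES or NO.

Answer: NO — after 3 steps the term is add(SZ, mul(Z, SZ)), not yet normal

Reduction:
  start: add(mul(Z, SSZ), mul(SZ, SZ))
  →1  add(Z, mul(SZ, SZ))
  →2  mul(SZ, SZ)
  →3  add(SZ, mul(Z, SZ))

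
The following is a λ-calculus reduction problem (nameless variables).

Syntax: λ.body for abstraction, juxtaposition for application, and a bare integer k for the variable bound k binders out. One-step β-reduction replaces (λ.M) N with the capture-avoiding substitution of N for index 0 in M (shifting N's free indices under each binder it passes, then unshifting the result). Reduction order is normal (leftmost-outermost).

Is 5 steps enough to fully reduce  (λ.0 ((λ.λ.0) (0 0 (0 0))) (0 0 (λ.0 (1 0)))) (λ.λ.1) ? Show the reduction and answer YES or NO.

  start: (λ.0 ((λ.λ.0) (0 0 (0 0))) (0 0 (λ.0 (1 0)))) (λ.λ.1)
  step 1: (λ.λ.1) ((λ.λ.0) ((λ.λ.1) (λ.λ.1) ((λ.λ.1) (λ.λ.1)))) ((λ.λ.1) (λ.λ.1) (λ.0 ((λ.λ.1) 0)))
  step 2: (λ.(λ.λ.0) ((λ.λ.1) (λ.λ.1) ((λ.λ.1) (λ.λ.1)))) ((λ.λ.1) (λ.λ.1) (λ.0 ((λ.λ.1) 0)))
  step 3: (λ.λ.0) ((λ.λ.1) (λ.λ.1) ((λ.λ.1) (λ.λ.1)))
  step 4: λ.0

Answer: YES — reaches normal form λ.0 in 4 ≤ 5 steps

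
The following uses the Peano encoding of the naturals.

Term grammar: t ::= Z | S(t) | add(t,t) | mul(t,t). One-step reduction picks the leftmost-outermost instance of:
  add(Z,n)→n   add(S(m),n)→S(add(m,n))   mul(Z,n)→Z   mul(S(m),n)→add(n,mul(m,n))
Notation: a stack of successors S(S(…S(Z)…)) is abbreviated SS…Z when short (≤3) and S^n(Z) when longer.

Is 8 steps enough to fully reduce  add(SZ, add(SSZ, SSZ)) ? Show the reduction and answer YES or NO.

Answer: YES — reaches normal form S^5(Z) in 5 ≤ 8 steps

Reduction:
  start: add(SZ, add(SSZ, SSZ))
  →1  S(add(Z, add(SSZ, SSZ)))
  →2  S(add(SSZ, SSZ))
  →3  S(S(add(SZ, SSZ)))
  →4  S(S(S(add(Z, SSZ))))
  →5  S^5(Z)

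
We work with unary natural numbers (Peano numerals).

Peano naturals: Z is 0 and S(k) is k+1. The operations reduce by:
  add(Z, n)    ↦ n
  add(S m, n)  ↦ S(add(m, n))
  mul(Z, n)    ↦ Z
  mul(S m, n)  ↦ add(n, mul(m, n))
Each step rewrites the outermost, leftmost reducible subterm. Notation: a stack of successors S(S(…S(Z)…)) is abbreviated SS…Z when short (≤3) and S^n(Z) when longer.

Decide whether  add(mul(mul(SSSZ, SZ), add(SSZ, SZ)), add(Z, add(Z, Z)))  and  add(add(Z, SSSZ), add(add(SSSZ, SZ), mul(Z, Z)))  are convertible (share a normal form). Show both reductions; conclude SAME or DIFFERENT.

Answer: DIFFERENT — A ⇓ S^9(Z), B ⇓ S^7(Z)

Reduction:
Term A:
  start: add(mul(mul(SSSZ, SZ), add(SSZ, SZ)), add(Z, add(Z, Z)))
  [1] add(mul(add(SZ, mul(SSZ, SZ)), add(SSZ, SZ)), add(Z, add(Z, Z)))
  [2] add(mul(S(add(Z, mul(SSZ, SZ))), add(SSZ, SZ)), add(Z, add(Z, Z)))
  [3] add(add(add(SSZ, SZ), mul(add(Z, mul(SSZ, SZ)), add(SSZ, SZ))), add(Z, add(Z, Z)))
  [4] add(add(S(add(SZ, SZ)), mul(add(Z, mul(SSZ, SZ)), add(SSZ, SZ))), add(Z, add(Z, Z)))
  [5] add(S(add(add(SZ, SZ), mul(add(Z, mul(SSZ, SZ)), add(SSZ, SZ)))), add(Z, add(Z, Z)))
  [6] S(add(add(add(SZ, SZ), mul(add(Z, mul(SSZ, SZ)), add(SSZ, SZ))), add(Z, add(Z, Z))))
  [7] S(add(add(S(add(Z, SZ)), mul(add(Z, mul(SSZ, SZ)), add(SSZ, SZ))), add(Z, add(Z, Z))))
  [8] S(add(S(add(add(Z, SZ), mul(add(Z, mul(SSZ, SZ)), add(SSZ, SZ)))), add(Z, add(Z, Z))))
  [9] S(S(add(add(add(Z, SZ), mul(add(Z, mul(SSZ, SZ)), add(SSZ, SZ))), add(Z, add(Z, Z)))))
  [10] S(S(add(add(SZ, mul(add(Z, mul(SSZ, SZ)), add(SSZ, SZ))), add(Z, add(Z, Z)))))
  [11] S(S(add(S(add(Z, mul(add(Z, mul(SSZ, SZ)), add(SSZ, SZ)))), add(Z, add(Z, Z)))))
  [12] S(S(S(add(add(Z, mul(add(Z, mul(SSZ, SZ)), add(SSZ, SZ))), add(Z, add(Z, Z))))))
  [13] S(S(S(add(mul(add(Z, mul(SSZ, SZ)), add(SSZ, SZ)), add(Z, add(Z, Z))))))
  [14] S(S(S(add(mul(mul(SSZ, SZ), add(SSZ, SZ)), add(Z, add(Z, Z))))))
  [15] S(S(S(add(mul(add(SZ, mul(SZ, SZ)), add(SSZ, SZ)), add(Z, add(Z, Z))))))
  [16] S(S(S(add(mul(S(add(Z, mul(SZ, SZ))), add(SSZ, SZ)), add(Z, add(Z, Z))))))
  [17] S(S(S(add(add(add(SSZ, SZ), mul(add(Z, mul(SZ, SZ)), add(SSZ, SZ))), add(Z, add(Z, Z))))))
  [18] S(S(S(add(add(S(add(SZ, SZ)), mul(add(Z, mul(SZ, SZ)), add(SSZ, SZ))), add(Z, add(Z, Z))))))
  [19] S(S(S(add(S(add(add(SZ, SZ), mul(add(Z, mul(SZ, SZ)), add(SSZ, SZ)))), add(Z, add(Z, Z))))))
  [20] S(S(S(S(add(add(add(SZ, SZ), mul(add(Z, mul(SZ, SZ)), add(SSZ, SZ))), add(Z, add(Z, Z)))))))
  [21] S(S(S(S(add(add(S(add(Z, SZ)), mul(add(Z, mul(SZ, SZ)), add(SSZ, SZ))), add(Z, add(Z, Z)))))))
  [22] S(S(S(S(add(S(add(add(Z, SZ), mul(add(Z, mul(SZ, SZ)), add(SSZ, SZ)))), add(Z, add(Z, Z)))))))
  [23] S(S(S(S(S(add(add(add(Z, SZ), mul(add(Z, mul(SZ, SZ)), add(SSZ, SZ))), add(Z, add(Z, Z))))))))
  [24] S(S(S(S(S(add(add(SZ, mul(add(Z, mul(SZ, SZ)), add(SSZ, SZ))), add(Z, add(Z, Z))))))))
  [25] S(S(S(S(S(add(S(add(Z, mul(add(Z, mul(SZ, SZ)), add(SSZ, SZ)))), add(Z, add(Z, Z))))))))
  [26] S(S(S(S(S(S(add(add(Z, mul(add(Z, mul(SZ, SZ)), add(SSZ, SZ))), add(Z, add(Z, Z)))))))))
  [27] S(S(S(S(S(S(add(mul(add(Z, mul(SZ, SZ)), add(SSZ, SZ)), add(Z, add(Z, Z)))))))))
  [28] S(S(S(S(S(S(add(mul(mul(SZ, SZ), add(SSZ, SZ)), add(Z, add(Z, Z)))))))))
  [29] S(S(S(S(S(S(add(mul(add(SZ, mul(Z, SZ)), add(SSZ, SZ)), add(Z, add(Z, Z)))))))))
  [30] S(S(S(S(S(S(add(mul(S(add(Z, mul(Z, SZ))), add(SSZ, SZ)), add(Z, add(Z, Z)))))))))
  [31] S(S(S(S(S(S(add(add(add(SSZ, SZ), mul(add(Z, mul(Z, SZ)), add(SSZ, SZ))), add(Z, add(Z, Z)))))))))
  [32] S(S(S(S(S(S(add(add(S(add(SZ, SZ)), mul(add(Z, mul(Z, SZ)), add(SSZ, SZ))), add(Z, add(Z, Z)))))))))
  [33] S(S(S(S(S(S(add(S(add(add(SZ, SZ), mul(add(Z, mul(Z, SZ)), add(SSZ, SZ)))), add(Z, add(Z, Z)))))))))
  [34] S(S(S(S(S(S(S(add(add(add(SZ, SZ), mul(add(Z, mul(Z, SZ)), add(SSZ, SZ))), add(Z, add(Z, Z))))))))))
  [35] S(S(S(S(S(S(S(add(add(S(add(Z, SZ)), mul(add(Z, mul(Z, SZ)), add(SSZ, SZ))), add(Z, add(Z, Z))))))))))
  [36] S(S(S(S(S(S(S(add(S(add(add(Z, SZ), mul(add(Z, mul(Z, SZ)), add(SSZ, SZ)))), add(Z, add(Z, Z))))))))))
  [37] S(S(S(S(S(S(S(S(add(add(add(Z, SZ), mul(add(Z, mul(Z, SZ)), add(SSZ, SZ))), add(Z, add(Z, Z)))))))))))
  [38] S(S(S(S(S(S(S(S(add(add(SZ, mul(add(Z, mul(Z, SZ)), add(SSZ, SZ))), add(Z, add(Z, Z)))))))))))
  [39] S(S(S(S(S(S(S(S(add(S(add(Z, mul(add(Z, mul(Z, SZ)), add(SSZ, SZ)))), add(Z, add(Z, Z)))))))))))
  [40] S(S(S(S(S(S(S(S(S(add(add(Z, mul(add(Z, mul(Z, SZ)), add(SSZ, SZ))), add(Z, add(Z, Z))))))))))))
  [41] S(S(S(S(S(S(S(S(S(add(mul(add(Z, mul(Z, SZ)), add(SSZ, SZ)), add(Z, add(Z, Z))))))))))))
  [42] S(S(S(S(S(S(S(S(S(add(mul(mul(Z, SZ), add(SSZ, SZ)), add(Z, add(Z, Z))))))))))))
  [43] S(S(S(S(S(S(S(S(S(add(mul(Z, add(SSZ, SZ)), add(Z, add(Z, Z))))))))))))
  [44] S(S(S(S(S(S(S(S(S(add(Z, add(Z, add(Z, Z))))))))))))
  [45] S(S(S(S(S(S(S(S(S(add(Z, add(Z, Z)))))))))))
  [46] S(S(S(S(S(S(S(S(S(add(Z, Z))))))))))
  [47] S^9(Z)

Term B:
  start: add(add(Z, SSSZ), add(add(SSSZ, SZ), mul(Z, Z)))
  [1] add(SSSZ, add(add(SSSZ, SZ), mul(Z, Z)))
  [2] S(add(SSZ, add(add(SSSZ, SZ), mul(Z, Z))))
  [3] S(S(add(SZ, add(add(SSSZ, SZ), mul(Z, Z)))))
  [4] S(S(S(add(Z, add(add(SSSZ, SZ), mul(Z, Z))))))
  [5] S(S(S(add(add(SSSZ, SZ), mul(Z, Z)))))
  [6] S(S(S(add(S(add(SSZ, SZ)), mul(Z, Z)))))
  [7] S(S(S(S(add(add(SSZ, SZ), mul(Z, Z))))))
  [8] S(S(S(S(add(S(add(SZ, SZ)), mul(Z, Z))))))
  [9] S(S(S(S(S(add(add(SZ, SZ), mul(Z, Z)))))))
  [10] S(S(S(S(S(add(S(add(Z, SZ)), mul(Z, Z)))))))
  [11] S(S(S(S(S(S(add(add(Z, SZ), mul(Z, Z))))))))
  [12] S(S(S(S(S(S(add(SZ, mul(Z, Z))))))))
  [13] S(S(S(S(S(S(S(add(Z, mul(Z, Z)))))))))
  [14] S(S(S(S(S(S(S(mul(Z, Z))))))))
  [15] S^7(Z)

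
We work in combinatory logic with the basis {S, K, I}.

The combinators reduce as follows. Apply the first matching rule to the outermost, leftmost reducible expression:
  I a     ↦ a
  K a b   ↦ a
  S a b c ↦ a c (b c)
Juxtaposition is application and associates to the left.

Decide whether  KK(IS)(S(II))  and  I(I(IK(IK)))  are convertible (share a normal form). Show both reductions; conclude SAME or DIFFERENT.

Answer: DIFFERENT — A ⇓ K(SI), B ⇓ KK

Reduction:
Term A:
  start: KK(IS)(S(II))
  [1] K(S(II))
  [2] K(SI)

Term B:
  start: I(I(IK(IK)))
  [1] I(IK(IK))
  [2] IK(IK)
  [3] K(IK)
  [4] KK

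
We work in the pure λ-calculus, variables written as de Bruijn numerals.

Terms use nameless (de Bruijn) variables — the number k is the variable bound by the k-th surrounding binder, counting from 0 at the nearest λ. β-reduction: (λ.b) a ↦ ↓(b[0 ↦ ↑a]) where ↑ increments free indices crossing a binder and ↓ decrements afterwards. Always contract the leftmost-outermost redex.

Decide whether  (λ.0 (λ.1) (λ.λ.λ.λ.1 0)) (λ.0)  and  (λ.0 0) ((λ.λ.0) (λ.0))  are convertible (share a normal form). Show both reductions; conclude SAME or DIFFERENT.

Term A:
  start: (λ.0 (λ.1) (λ.λ.λ.λ.1 0)) (λ.0)
  [1] (λ.0) (λ.λ.0) (λ.λ.λ.λ.1 0)
  [2] (λ.λ.0) (λ.λ.λ.λ.1 0)
  [3] λ.0

Term B:
  start: (λ.0 0) ((λ.λ.0) (λ.0))
  [1] (λ.λ.0) (λ.0) ((λ.λ.0) (λ.0))
  [2] (λ.0) ((λ.λ.0) (λ.0))
  [3] (λ.λ.0) (λ.0)
  [4] λ.0

Answer: SAME — A ⇓ λ.0, B ⇓ λ.0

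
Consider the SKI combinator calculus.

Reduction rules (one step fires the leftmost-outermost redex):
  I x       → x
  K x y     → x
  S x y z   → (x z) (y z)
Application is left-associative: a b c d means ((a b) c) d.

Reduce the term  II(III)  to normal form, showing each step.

  start: II(III)
  step 1: I(III)
  step 2: III
  step 3: II
  step 4: I

Answer: normal form = I  (in 4 steps)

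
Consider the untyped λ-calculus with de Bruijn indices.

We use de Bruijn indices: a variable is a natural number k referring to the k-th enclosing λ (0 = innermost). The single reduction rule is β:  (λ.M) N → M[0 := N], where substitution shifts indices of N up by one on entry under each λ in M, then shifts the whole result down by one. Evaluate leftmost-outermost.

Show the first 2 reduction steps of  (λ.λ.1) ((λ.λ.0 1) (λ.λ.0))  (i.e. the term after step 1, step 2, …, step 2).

  start: (λ.λ.1) ((λ.λ.0 1) (λ.λ.0))
  step 1: λ.(λ.λ.0 1) (λ.λ.0)
  step 2: λ.λ.0 (λ.λ.0)

Answer: after 2 steps: λ.λ.0 (λ.λ.0)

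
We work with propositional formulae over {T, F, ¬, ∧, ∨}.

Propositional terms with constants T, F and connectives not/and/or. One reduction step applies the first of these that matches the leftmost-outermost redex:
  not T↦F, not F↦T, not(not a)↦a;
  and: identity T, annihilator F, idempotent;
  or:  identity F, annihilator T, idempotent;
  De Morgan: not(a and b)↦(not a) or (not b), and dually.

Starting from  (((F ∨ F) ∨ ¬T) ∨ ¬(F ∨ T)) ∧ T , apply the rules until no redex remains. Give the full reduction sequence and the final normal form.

  start: (((F ∨ F) ∨ ¬T) ∨ ¬(F ∨ T)) ∧ T
  step 1: ((F ∨ F) ∨ ¬T) ∨ ¬(F ∨ T)
  step 2: (F ∨ ¬T) ∨ ¬(F ∨ T)
  step 3: ¬T ∨ ¬(F ∨ T)
  step 4: F ∨ ¬(F ∨ T)
  step 5: ¬(F ∨ T)
  step 6: ¬F ∧ ¬T
  step 7: T ∧ ¬T
  step 8: ¬T
  step 9: F

Answer: normal form = F  (in 9 steps)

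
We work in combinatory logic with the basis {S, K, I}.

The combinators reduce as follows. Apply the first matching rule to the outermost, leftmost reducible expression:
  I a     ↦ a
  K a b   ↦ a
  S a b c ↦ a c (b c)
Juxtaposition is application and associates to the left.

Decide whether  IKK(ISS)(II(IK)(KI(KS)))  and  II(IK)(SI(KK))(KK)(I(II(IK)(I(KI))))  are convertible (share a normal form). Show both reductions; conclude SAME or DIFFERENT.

Answer: DIFFERENT — A ⇓ K(KI), B ⇓ KI

Reduction:
Term A:
  start: IKK(ISS)(II(IK)(KI(KS)))
  step 1: KK(ISS)(II(IK)(KI(KS)))
  step 2: K(II(IK)(KI(KS)))
  step 3: K(I(IK)(KI(KS)))
  step 4: K(IK(KI(KS)))
  step 5: K(K(KI(KS)))
  step 6: K(KI)

Term B:
  start: II(IK)(SI(KK))(KK)(I(II(IK)(I(KI))))
  step 1: I(IK)(SI(KK))(KK)(I(II(IK)(I(KI))))
  step 2: IK(SI(KK))(KK)(I(II(IK)(I(KI))))
  step 3: K(SI(KK))(KK)(I(II(IK)(I(KI))))
  step 4: SI(KK)(I(II(IK)(I(KI))))
  step 5: I(I(II(IK)(I(KI))))(KK(I(II(IK)(I(KI)))))
  step 6: I(II(IK)(I(KI)))(KK(I(II(IK)(I(KI)))))
  step 7: II(IK)(I(KI))(KK(I(II(IK)(I(KI)))))
  step 8: I(IK)(I(KI))(KK(I(II(IK)(I(KI)))))
  step 9: IK(I(KI))(KK(I(II(IK)(I(KI)))))
  step 10: K(I(KI))(KK(I(II(IK)(I(KI)))))
  step 11: I(KI)
  step 12: KI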